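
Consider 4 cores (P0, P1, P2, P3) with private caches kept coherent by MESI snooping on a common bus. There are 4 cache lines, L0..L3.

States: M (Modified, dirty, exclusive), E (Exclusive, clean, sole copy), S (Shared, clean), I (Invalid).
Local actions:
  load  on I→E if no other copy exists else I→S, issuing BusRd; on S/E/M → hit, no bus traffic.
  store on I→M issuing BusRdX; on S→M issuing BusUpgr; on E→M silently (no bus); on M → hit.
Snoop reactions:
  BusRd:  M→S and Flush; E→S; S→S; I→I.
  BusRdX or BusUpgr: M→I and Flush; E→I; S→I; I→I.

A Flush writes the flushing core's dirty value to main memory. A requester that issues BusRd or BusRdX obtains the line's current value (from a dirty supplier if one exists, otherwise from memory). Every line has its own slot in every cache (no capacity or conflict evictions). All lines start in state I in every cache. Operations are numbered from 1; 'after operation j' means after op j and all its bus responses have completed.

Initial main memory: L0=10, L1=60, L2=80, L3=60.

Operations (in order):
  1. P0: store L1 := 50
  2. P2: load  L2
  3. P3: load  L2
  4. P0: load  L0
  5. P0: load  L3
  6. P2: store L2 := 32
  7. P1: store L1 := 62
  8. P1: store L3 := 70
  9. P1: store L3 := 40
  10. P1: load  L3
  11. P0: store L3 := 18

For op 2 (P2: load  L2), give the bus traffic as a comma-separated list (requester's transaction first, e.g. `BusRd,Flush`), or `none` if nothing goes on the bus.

[1] P0: store L1 := 50 | P0:M(50), P1:I, P2:I, P3:I | bus: BusRdX
[2] P2: load  L2 | P0:I, P1:I, P2:E(80), P3:I | bus: BusRd
[3] P3: load  L2 | P0:I, P1:I, P2:S(80), P3:S(80) | bus: BusRd
[4] P0: load  L0 | P0:E(10), P1:I, P2:I, P3:I | bus: BusRd
[5] P0: load  L3 | P0:E(60), P1:I, P2:I, P3:I | bus: BusRd
[6] P2: store L2 := 32 | P0:I, P1:I, P2:M(32), P3:I | bus: BusUpgr
[7] P1: store L1 := 62 | P0:I, P1:M(62), P2:I, P3:I | bus: BusRdX,Flush
[8] P1: store L3 := 70 | P0:I, P1:M(70), P2:I, P3:I | bus: BusRdX
[9] P1: store L3 := 40 | P0:I, P1:M(40), P2:I, P3:I | bus: none
[10] P1: load  L3 | P0:I, P1:M(40), P2:I, P3:I | bus: none
[11] P0: store L3 := 18 | P0:M(18), P1:I, P2:I, P3:I | bus: BusRdX,Flush

bus = BusRd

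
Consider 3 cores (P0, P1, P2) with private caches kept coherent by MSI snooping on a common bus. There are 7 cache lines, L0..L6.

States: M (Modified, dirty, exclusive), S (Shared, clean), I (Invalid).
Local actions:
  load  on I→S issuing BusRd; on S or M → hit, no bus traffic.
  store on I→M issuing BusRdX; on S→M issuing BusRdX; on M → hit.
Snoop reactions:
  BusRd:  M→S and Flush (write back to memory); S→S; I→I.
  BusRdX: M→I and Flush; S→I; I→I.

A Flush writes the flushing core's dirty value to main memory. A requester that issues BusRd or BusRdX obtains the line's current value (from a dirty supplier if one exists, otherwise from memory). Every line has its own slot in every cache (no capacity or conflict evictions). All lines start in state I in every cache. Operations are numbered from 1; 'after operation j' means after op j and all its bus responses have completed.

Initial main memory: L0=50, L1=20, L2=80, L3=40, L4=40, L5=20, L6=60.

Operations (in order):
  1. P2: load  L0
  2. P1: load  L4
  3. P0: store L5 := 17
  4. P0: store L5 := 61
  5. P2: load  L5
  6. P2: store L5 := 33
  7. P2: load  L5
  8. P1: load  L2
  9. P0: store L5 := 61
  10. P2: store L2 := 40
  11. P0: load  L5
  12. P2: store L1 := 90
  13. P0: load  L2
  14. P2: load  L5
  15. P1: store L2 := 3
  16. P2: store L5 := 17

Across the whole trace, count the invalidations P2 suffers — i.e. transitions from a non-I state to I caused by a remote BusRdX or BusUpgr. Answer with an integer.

  op1 P2: load  L0 → I/I/S on L0; bus BusRd; mem=50
  op2 P1: load  L4 → I/S/I on L4; bus BusRd; mem=40
  op3 P0: store L5 := 17 → M/I/I on L5; bus BusRdX; mem=20
  op4 P0: store L5 := 61 → M/I/I on L5; bus (none); mem=20
  op5 P2: load  L5 → S/I/S on L5; bus BusRd Flush; mem=61
  op6 P2: store L5 := 33 → I/I/M on L5; bus BusRdX; mem=61
  op7 P2: load  L5 → I/I/M on L5; bus (none); mem=61
  op8 P1: load  L2 → I/S/I on L2; bus BusRd; mem=80
  op9 P0: store L5 := 61 → M/I/I on L5; bus BusRdX Flush; mem=33
  op10 P2: store L2 := 40 → I/I/M on L2; bus BusRdX; mem=80
  op11 P0: load  L5 → M/I/I on L5; bus (none); mem=33
  op12 P2: store L1 := 90 → I/I/M on L1; bus BusRdX; mem=20
  op13 P0: load  L2 → S/I/S on L2; bus BusRd Flush; mem=40
  op14 P2: load  L5 → S/I/S on L5; bus BusRd Flush; mem=61
  op15 P1: store L2 := 3 → I/M/I on L2; bus BusRdX; mem=40
  op16 P2: store L5 := 17 → I/I/M on L5; bus BusRdX; mem=61

invalidations = 2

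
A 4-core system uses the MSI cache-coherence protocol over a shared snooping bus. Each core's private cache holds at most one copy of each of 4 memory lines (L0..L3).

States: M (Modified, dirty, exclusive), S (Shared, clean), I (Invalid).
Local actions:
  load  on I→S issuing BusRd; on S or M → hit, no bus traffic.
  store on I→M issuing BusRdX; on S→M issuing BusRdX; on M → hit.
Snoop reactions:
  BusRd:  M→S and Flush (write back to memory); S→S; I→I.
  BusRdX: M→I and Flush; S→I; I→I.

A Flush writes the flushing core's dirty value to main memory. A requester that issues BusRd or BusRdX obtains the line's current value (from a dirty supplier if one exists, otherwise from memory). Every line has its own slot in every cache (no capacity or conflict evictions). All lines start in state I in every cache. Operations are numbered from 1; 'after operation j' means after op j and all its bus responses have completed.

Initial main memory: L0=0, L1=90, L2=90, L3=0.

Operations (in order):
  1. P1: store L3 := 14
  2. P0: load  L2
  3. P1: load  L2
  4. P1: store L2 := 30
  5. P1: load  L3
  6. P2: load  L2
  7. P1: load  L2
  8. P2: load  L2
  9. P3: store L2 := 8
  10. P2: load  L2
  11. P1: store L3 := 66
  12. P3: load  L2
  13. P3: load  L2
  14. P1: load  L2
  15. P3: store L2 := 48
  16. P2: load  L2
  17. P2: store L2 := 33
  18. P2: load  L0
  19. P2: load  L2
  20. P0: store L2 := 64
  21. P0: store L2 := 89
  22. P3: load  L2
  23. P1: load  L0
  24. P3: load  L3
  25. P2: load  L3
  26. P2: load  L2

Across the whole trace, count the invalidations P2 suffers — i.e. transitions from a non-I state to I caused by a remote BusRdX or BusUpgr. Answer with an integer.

invalidations = 3

  op1 P1: store L3 := 14 → I/M/I/I on L3; bus BusRdX; mem=0
  op2 P0: load  L2 → S/I/I/I on L2; bus BusRd; mem=90
  op3 P1: load  L2 → S/S/I/I on L2; bus BusRd; mem=90
  op4 P1: store L2 := 30 → I/M/I/I on L2; bus BusRdX; mem=90
  op5 P1: load  L3 → I/M/I/I on L3; bus (none); mem=0
  op6 P2: load  L2 → I/S/S/I on L2; bus BusRd Flush; mem=30
  op7 P1: load  L2 → I/S/S/I on L2; bus (none); mem=30
  op8 P2: load  L2 → I/S/S/I on L2; bus (none); mem=30
  op9 P3: store L2 := 8 → I/I/I/M on L2; bus BusRdX; mem=30
  op10 P2: load  L2 → I/I/S/S on L2; bus BusRd Flush; mem=8
  op11 P1: store L3 := 66 → I/M/I/I on L3; bus (none); mem=0
  op12 P3: load  L2 → I/I/S/S on L2; bus (none); mem=8
  op13 P3: load  L2 → I/I/S/S on L2; bus (none); mem=8
  op14 P1: load  L2 → I/S/S/S on L2; bus BusRd; mem=8
  op15 P3: store L2 := 48 → I/I/I/M on L2; bus BusRdX; mem=8
  op16 P2: load  L2 → I/I/S/S on L2; bus BusRd Flush; mem=48
  op17 P2: store L2 := 33 → I/I/M/I on L2; bus BusRdX; mem=48
  op18 P2: load  L0 → I/I/S/I on L0; bus BusRd; mem=0
  op19 P2: load  L2 → I/I/M/I on L2; bus (none); mem=48
  op20 P0: store L2 := 64 → M/I/I/I on L2; bus BusRdX Flush; mem=33
  op21 P0: store L2 := 89 → M/I/I/I on L2; bus (none); mem=33
  op22 P3: load  L2 → S/I/I/S on L2; bus BusRd Flush; mem=89
  op23 P1: load  L0 → I/S/S/I on L0; bus BusRd; mem=0
  op24 P3: load  L3 → I/S/I/S on L3; bus BusRd Flush; mem=66
  op25 P2: load  L3 → I/S/S/S on L3; bus BusRd; mem=66
  op26 P2: load  L2 → S/I/S/S on L2; bus BusRd; mem=89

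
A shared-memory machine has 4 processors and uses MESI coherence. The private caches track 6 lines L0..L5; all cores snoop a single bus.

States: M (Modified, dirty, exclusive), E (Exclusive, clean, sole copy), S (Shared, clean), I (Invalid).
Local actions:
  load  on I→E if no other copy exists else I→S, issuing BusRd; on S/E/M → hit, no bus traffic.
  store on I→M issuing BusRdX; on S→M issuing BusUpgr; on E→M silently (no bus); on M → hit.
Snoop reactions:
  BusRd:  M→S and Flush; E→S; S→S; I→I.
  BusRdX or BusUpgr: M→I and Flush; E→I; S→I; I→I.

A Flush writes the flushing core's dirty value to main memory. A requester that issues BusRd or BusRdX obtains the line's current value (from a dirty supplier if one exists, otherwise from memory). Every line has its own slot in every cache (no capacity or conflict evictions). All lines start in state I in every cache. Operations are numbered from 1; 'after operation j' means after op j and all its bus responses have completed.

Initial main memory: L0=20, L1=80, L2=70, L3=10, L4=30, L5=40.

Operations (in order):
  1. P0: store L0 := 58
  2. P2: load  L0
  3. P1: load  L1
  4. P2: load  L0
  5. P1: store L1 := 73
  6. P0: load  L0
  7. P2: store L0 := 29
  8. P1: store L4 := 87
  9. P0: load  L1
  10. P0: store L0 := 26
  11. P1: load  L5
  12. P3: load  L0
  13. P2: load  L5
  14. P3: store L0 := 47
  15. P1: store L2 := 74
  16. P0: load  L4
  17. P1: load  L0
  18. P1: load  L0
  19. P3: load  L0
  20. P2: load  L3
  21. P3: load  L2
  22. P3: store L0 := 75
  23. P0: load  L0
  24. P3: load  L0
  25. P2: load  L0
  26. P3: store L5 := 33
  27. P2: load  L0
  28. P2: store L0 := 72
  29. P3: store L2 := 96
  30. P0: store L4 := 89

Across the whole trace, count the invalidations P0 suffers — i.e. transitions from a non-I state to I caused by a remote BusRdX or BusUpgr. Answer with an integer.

invalidations = 3

1. P0: store L0 := 58  bus=[BusRdX]  L0: P0=M P1=I P2=I P3=I  mem[L0]=20
2. P2: load  L0  bus=[BusRd,Flush]  L0: P0=S P1=I P2=S P3=I  mem[L0]=58
3. P1: load  L1  bus=[BusRd]  L1: P0=I P1=E P2=I P3=I  mem[L1]=80
4. P2: load  L0  bus=[-]  L0: P0=S P1=I P2=S P3=I  mem[L0]=58
5. P1: store L1 := 73  bus=[-]  L1: P0=I P1=M P2=I P3=I  mem[L1]=80
6. P0: load  L0  bus=[-]  L0: P0=S P1=I P2=S P3=I  mem[L0]=58
7. P2: store L0 := 29  bus=[BusUpgr]  L0: P0=I P1=I P2=M P3=I  mem[L0]=58
8. P1: store L4 := 87  bus=[BusRdX]  L4: P0=I P1=M P2=I P3=I  mem[L4]=30
9. P0: load  L1  bus=[BusRd,Flush]  L1: P0=S P1=S P2=I P3=I  mem[L1]=73
10. P0: store L0 := 26  bus=[BusRdX,Flush]  L0: P0=M P1=I P2=I P3=I  mem[L0]=29
11. P1: load  L5  bus=[BusRd]  L5: P0=I P1=E P2=I P3=I  mem[L5]=40
12. P3: load  L0  bus=[BusRd,Flush]  L0: P0=S P1=I P2=I P3=S  mem[L0]=26
13. P2: load  L5  bus=[BusRd]  L5: P0=I P1=S P2=S P3=I  mem[L5]=40
14. P3: store L0 := 47  bus=[BusUpgr]  L0: P0=I P1=I P2=I P3=M  mem[L0]=26
15. P1: store L2 := 74  bus=[BusRdX]  L2: P0=I P1=M P2=I P3=I  mem[L2]=70
16. P0: load  L4  bus=[BusRd,Flush]  L4: P0=S P1=S P2=I P3=I  mem[L4]=87
17. P1: load  L0  bus=[BusRd,Flush]  L0: P0=I P1=S P2=I P3=S  mem[L0]=47
18. P1: load  L0  bus=[-]  L0: P0=I P1=S P2=I P3=S  mem[L0]=47
19. P3: load  L0  bus=[-]  L0: P0=I P1=S P2=I P3=S  mem[L0]=47
20. P2: load  L3  bus=[BusRd]  L3: P0=I P1=I P2=E P3=I  mem[L3]=10
21. P3: load  L2  bus=[BusRd,Flush]  L2: P0=I P1=S P2=I P3=S  mem[L2]=74
22. P3: store L0 := 75  bus=[BusUpgr]  L0: P0=I P1=I P2=I P3=M  mem[L0]=47
23. P0: load  L0  bus=[BusRd,Flush]  L0: P0=S P1=I P2=I P3=S  mem[L0]=75
24. P3: load  L0  bus=[-]  L0: P0=S P1=I P2=I P3=S  mem[L0]=75
25. P2: load  L0  bus=[BusRd]  L0: P0=S P1=I P2=S P3=S  mem[L0]=75
26. P3: store L5 := 33  bus=[BusRdX]  L5: P0=I P1=I P2=I P3=M  mem[L5]=40
27. P2: load  L0  bus=[-]  L0: P0=S P1=I P2=S P3=S  mem[L0]=75
28. P2: store L0 := 72  bus=[BusUpgr]  L0: P0=I P1=I P2=M P3=I  mem[L0]=75
29. P3: store L2 := 96  bus=[BusUpgr]  L2: P0=I P1=I P2=I P3=M  mem[L2]=74
30. P0: store L4 := 89  bus=[BusUpgr]  L4: P0=M P1=I P2=I P3=I  mem[L4]=87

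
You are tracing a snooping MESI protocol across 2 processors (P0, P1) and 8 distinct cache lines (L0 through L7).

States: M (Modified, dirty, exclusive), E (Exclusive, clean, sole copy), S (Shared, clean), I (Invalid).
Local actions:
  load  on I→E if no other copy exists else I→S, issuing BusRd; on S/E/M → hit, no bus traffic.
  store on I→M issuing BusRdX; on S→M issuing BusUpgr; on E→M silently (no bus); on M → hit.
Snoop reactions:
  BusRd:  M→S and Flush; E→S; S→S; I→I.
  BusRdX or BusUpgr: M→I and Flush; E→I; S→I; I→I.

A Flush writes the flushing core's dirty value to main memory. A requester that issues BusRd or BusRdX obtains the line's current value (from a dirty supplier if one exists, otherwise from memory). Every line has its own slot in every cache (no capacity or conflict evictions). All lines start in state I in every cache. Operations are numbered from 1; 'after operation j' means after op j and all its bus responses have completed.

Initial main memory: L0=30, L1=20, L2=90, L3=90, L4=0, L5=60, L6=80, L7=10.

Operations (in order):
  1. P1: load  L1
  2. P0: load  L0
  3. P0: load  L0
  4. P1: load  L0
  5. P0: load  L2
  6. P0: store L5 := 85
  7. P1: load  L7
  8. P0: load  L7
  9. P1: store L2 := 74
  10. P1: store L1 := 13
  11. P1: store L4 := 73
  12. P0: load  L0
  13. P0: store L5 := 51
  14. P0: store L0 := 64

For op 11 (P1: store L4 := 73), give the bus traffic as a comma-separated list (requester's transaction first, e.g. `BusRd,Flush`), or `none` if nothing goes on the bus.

1. P1: load  L1  bus=[BusRd]  L1: P0=I P1=E  mem[L1]=20
2. P0: load  L0  bus=[BusRd]  L0: P0=E P1=I  mem[L0]=30
3. P0: load  L0  bus=[-]  L0: P0=E P1=I  mem[L0]=30
4. P1: load  L0  bus=[BusRd]  L0: P0=S P1=S  mem[L0]=30
5. P0: load  L2  bus=[BusRd]  L2: P0=E P1=I  mem[L2]=90
6. P0: store L5 := 85  bus=[BusRdX]  L5: P0=M P1=I  mem[L5]=60
7. P1: load  L7  bus=[BusRd]  L7: P0=I P1=E  mem[L7]=10
8. P0: load  L7  bus=[BusRd]  L7: P0=S P1=S  mem[L7]=10
9. P1: store L2 := 74  bus=[BusRdX]  L2: P0=I P1=M  mem[L2]=90
10. P1: store L1 := 13  bus=[-]  L1: P0=I P1=M  mem[L1]=20
11. P1: store L4 := 73  bus=[BusRdX]  L4: P0=I P1=M  mem[L4]=0
12. P0: load  L0  bus=[-]  L0: P0=S P1=S  mem[L0]=30
13. P0: store L5 := 51  bus=[-]  L5: P0=M P1=I  mem[L5]=60
14. P0: store L0 := 64  bus=[BusUpgr]  L0: P0=M P1=I  mem[L0]=30

bus = BusRdX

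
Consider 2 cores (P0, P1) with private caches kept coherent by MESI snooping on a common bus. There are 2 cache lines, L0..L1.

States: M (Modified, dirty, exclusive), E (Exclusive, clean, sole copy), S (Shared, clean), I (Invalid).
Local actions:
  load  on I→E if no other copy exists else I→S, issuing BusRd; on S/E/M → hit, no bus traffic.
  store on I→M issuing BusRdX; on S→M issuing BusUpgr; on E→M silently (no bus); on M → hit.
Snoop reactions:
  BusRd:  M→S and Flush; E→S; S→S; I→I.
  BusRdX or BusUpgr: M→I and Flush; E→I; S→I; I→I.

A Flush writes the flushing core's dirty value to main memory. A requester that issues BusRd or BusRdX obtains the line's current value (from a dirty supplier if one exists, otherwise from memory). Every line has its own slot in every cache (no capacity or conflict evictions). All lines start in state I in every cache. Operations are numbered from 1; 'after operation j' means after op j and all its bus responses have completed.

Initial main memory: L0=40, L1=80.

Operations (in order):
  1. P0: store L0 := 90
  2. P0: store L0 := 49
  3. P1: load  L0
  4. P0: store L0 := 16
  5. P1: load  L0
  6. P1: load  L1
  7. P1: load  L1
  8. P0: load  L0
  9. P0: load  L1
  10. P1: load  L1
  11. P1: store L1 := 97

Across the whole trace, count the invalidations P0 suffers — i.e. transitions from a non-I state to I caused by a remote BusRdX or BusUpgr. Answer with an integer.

invalidations = 1

step 1: P0: store L0 := 90  ⟶  MI  (L0)  txn=BusRdX  M[L0]=40
step 2: P0: store L0 := 49  ⟶  MI  (L0)  txn=∅  M[L0]=40
step 3: P1: load  L0  ⟶  SS  (L0)  txn=BusRd+Flush  M[L0]=49
step 4: P0: store L0 := 16  ⟶  MI  (L0)  txn=BusUpgr  M[L0]=49
step 5: P1: load  L0  ⟶  SS  (L0)  txn=BusRd+Flush  M[L0]=16
step 6: P1: load  L1  ⟶  IE  (L1)  txn=BusRd  M[L1]=80
step 7: P1: load  L1  ⟶  IE  (L1)  txn=∅  M[L1]=80
step 8: P0: load  L0  ⟶  SS  (L0)  txn=∅  M[L0]=16
step 9: P0: load  L1  ⟶  SS  (L1)  txn=BusRd  M[L1]=80
step 10: P1: load  L1  ⟶  SS  (L1)  txn=∅  M[L1]=80
step 11: P1: store L1 := 97  ⟶  IM  (L1)  txn=BusUpgr  M[L1]=80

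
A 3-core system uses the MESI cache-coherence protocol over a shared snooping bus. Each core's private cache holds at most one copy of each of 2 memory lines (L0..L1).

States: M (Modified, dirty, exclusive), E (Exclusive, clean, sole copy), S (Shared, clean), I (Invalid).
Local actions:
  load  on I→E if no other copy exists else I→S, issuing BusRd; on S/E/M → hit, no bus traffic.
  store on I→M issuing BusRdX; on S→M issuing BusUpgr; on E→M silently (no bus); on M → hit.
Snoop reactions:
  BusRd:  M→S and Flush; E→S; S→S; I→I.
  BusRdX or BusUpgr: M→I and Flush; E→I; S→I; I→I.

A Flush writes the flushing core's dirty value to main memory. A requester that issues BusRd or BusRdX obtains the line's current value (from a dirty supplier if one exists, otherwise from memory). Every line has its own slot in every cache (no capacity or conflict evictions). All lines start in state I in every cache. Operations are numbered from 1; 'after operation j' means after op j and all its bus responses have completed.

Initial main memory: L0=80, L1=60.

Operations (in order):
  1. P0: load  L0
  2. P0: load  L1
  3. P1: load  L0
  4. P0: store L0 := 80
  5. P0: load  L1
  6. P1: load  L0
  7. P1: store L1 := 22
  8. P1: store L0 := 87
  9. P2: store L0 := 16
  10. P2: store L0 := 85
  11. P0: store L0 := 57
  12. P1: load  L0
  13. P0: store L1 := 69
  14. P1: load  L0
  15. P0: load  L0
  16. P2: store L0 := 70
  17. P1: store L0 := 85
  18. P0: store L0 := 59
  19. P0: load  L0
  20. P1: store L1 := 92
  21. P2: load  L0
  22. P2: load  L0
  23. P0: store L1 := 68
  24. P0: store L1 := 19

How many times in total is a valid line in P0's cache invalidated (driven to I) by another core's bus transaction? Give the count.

invalidations = 4

step 1: P0: load  L0  ⟶  EII  (L0)  txn=BusRd  M[L0]=80
step 2: P0: load  L1  ⟶  EII  (L1)  txn=BusRd  M[L1]=60
step 3: P1: load  L0  ⟶  SSI  (L0)  txn=BusRd  M[L0]=80
step 4: P0: store L0 := 80  ⟶  MII  (L0)  txn=BusUpgr  M[L0]=80
step 5: P0: load  L1  ⟶  EII  (L1)  txn=∅  M[L1]=60
step 6: P1: load  L0  ⟶  SSI  (L0)  txn=BusRd+Flush  M[L0]=80
step 7: P1: store L1 := 22  ⟶  IMI  (L1)  txn=BusRdX  M[L1]=60
step 8: P1: store L0 := 87  ⟶  IMI  (L0)  txn=BusUpgr  M[L0]=80
step 9: P2: store L0 := 16  ⟶  IIM  (L0)  txn=BusRdX+Flush  M[L0]=87
step 10: P2: store L0 := 85  ⟶  IIM  (L0)  txn=∅  M[L0]=87
step 11: P0: store L0 := 57  ⟶  MII  (L0)  txn=BusRdX+Flush  M[L0]=85
step 12: P1: load  L0  ⟶  SSI  (L0)  txn=BusRd+Flush  M[L0]=57
step 13: P0: store L1 := 69  ⟶  MII  (L1)  txn=BusRdX+Flush  M[L1]=22
step 14: P1: load  L0  ⟶  SSI  (L0)  txn=∅  M[L0]=57
step 15: P0: load  L0  ⟶  SSI  (L0)  txn=∅  M[L0]=57
step 16: P2: store L0 := 70  ⟶  IIM  (L0)  txn=BusRdX  M[L0]=57
step 17: P1: store L0 := 85  ⟶  IMI  (L0)  txn=BusRdX+Flush  M[L0]=70
step 18: P0: store L0 := 59  ⟶  MII  (L0)  txn=BusRdX+Flush  M[L0]=85
step 19: P0: load  L0  ⟶  MII  (L0)  txn=∅  M[L0]=85
step 20: P1: store L1 := 92  ⟶  IMI  (L1)  txn=BusRdX+Flush  M[L1]=69
step 21: P2: load  L0  ⟶  SIS  (L0)  txn=BusRd+Flush  M[L0]=59
step 22: P2: load  L0  ⟶  SIS  (L0)  txn=∅  M[L0]=59
step 23: P0: store L1 := 68  ⟶  MII  (L1)  txn=BusRdX+Flush  M[L1]=92
step 24: P0: store L1 := 19  ⟶  MII  (L1)  txn=∅  M[L1]=92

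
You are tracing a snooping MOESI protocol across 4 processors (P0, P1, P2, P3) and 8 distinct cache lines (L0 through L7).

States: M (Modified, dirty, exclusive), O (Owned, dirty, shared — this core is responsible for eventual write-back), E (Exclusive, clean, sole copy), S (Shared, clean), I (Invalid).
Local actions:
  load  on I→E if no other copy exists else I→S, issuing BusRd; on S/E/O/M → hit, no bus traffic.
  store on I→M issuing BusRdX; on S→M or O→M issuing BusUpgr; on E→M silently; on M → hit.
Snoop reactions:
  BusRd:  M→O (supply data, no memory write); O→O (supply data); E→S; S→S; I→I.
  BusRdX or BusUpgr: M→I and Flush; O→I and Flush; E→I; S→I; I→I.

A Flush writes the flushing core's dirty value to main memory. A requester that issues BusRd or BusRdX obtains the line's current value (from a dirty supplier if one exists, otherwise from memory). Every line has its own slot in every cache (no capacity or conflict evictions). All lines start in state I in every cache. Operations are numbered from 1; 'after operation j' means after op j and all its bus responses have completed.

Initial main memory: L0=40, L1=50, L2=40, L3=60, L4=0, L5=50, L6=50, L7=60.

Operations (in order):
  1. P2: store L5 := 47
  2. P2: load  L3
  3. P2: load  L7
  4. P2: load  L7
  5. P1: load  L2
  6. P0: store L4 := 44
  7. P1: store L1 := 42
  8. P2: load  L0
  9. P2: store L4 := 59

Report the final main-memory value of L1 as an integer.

step 1: P2: store L5 := 47  ⟶  IIMI  (L5)  txn=BusRdX  M[L5]=50
step 2: P2: load  L3  ⟶  IIEI  (L3)  txn=BusRd  M[L3]=60
step 3: P2: load  L7  ⟶  IIEI  (L7)  txn=BusRd  M[L7]=60
step 4: P2: load  L7  ⟶  IIEI  (L7)  txn=∅  M[L7]=60
step 5: P1: load  L2  ⟶  IEII  (L2)  txn=BusRd  M[L2]=40
step 6: P0: store L4 := 44  ⟶  MIII  (L4)  txn=BusRdX  M[L4]=0
step 7: P1: store L1 := 42  ⟶  IMII  (L1)  txn=BusRdX  M[L1]=50
step 8: P2: load  L0  ⟶  IIEI  (L0)  txn=BusRd  M[L0]=40
step 9: P2: store L4 := 59  ⟶  IIMI  (L4)  txn=BusRdX+Flush  M[L4]=44

memory[L1] = 50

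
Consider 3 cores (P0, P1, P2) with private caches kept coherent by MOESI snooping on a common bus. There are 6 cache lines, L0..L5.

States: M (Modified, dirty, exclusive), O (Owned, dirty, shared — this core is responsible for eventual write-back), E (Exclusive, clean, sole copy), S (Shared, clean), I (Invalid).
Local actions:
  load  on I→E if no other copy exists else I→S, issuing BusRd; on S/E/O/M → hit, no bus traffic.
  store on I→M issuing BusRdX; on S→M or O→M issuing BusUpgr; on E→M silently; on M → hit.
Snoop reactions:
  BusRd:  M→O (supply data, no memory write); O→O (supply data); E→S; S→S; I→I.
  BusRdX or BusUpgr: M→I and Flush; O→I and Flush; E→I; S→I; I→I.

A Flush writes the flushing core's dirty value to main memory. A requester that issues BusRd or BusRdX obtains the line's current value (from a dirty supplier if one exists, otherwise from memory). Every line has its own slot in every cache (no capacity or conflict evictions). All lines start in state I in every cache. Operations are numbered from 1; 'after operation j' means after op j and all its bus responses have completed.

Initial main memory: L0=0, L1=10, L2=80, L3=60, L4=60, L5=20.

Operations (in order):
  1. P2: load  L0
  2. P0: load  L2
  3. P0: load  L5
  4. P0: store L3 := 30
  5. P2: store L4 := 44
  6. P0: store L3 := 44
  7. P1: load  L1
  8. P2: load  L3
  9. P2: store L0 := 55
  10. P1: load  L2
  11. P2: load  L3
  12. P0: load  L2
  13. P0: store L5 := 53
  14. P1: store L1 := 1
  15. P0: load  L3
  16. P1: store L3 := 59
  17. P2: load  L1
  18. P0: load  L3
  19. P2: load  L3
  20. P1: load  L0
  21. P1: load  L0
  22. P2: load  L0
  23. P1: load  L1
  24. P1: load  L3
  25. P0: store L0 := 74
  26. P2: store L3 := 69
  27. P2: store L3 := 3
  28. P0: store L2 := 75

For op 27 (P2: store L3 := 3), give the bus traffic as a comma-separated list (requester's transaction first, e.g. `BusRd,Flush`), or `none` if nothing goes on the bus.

[1] P2: load  L0 | P0:I, P1:I, P2:E(0) | bus: BusRd
[2] P0: load  L2 | P0:E(80), P1:I, P2:I | bus: BusRd
[3] P0: load  L5 | P0:E(20), P1:I, P2:I | bus: BusRd
[4] P0: store L3 := 30 | P0:M(30), P1:I, P2:I | bus: BusRdX
[5] P2: store L4 := 44 | P0:I, P1:I, P2:M(44) | bus: BusRdX
[6] P0: store L3 := 44 | P0:M(44), P1:I, P2:I | bus: none
[7] P1: load  L1 | P0:I, P1:E(10), P2:I | bus: BusRd
[8] P2: load  L3 | P0:O(44), P1:I, P2:S(44) | bus: BusRd
[9] P2: store L0 := 55 | P0:I, P1:I, P2:M(55) | bus: none
[10] P1: load  L2 | P0:S(80), P1:S(80), P2:I | bus: BusRd
[11] P2: load  L3 | P0:O(44), P1:I, P2:S(44) | bus: none
[12] P0: load  L2 | P0:S(80), P1:S(80), P2:I | bus: none
[13] P0: store L5 := 53 | P0:M(53), P1:I, P2:I | bus: none
[14] P1: store L1 := 1 | P0:I, P1:M(1), P2:I | bus: none
[15] P0: load  L3 | P0:O(44), P1:I, P2:S(44) | bus: none
[16] P1: store L3 := 59 | P0:I, P1:M(59), P2:I | bus: BusRdX,Flush
[17] P2: load  L1 | P0:I, P1:O(1), P2:S(1) | bus: BusRd
[18] P0: load  L3 | P0:S(59), P1:O(59), P2:I | bus: BusRd
[19] P2: load  L3 | P0:S(59), P1:O(59), P2:S(59) | bus: BusRd
[20] P1: load  L0 | P0:I, P1:S(55), P2:O(55) | bus: BusRd
[21] P1: load  L0 | P0:I, P1:S(55), P2:O(55) | bus: none
[22] P2: load  L0 | P0:I, P1:S(55), P2:O(55) | bus: none
[23] P1: load  L1 | P0:I, P1:O(1), P2:S(1) | bus: none
[24] P1: load  L3 | P0:S(59), P1:O(59), P2:S(59) | bus: none
[25] P0: store L0 := 74 | P0:M(74), P1:I, P2:I | bus: BusRdX,Flush
[26] P2: store L3 := 69 | P0:I, P1:I, P2:M(69) | bus: BusUpgr,Flush
[27] P2: store L3 := 3 | P0:I, P1:I, P2:M(3) | bus: none
[28] P0: store L2 := 75 | P0:M(75), P1:I, P2:I | bus: BusUpgr

bus = none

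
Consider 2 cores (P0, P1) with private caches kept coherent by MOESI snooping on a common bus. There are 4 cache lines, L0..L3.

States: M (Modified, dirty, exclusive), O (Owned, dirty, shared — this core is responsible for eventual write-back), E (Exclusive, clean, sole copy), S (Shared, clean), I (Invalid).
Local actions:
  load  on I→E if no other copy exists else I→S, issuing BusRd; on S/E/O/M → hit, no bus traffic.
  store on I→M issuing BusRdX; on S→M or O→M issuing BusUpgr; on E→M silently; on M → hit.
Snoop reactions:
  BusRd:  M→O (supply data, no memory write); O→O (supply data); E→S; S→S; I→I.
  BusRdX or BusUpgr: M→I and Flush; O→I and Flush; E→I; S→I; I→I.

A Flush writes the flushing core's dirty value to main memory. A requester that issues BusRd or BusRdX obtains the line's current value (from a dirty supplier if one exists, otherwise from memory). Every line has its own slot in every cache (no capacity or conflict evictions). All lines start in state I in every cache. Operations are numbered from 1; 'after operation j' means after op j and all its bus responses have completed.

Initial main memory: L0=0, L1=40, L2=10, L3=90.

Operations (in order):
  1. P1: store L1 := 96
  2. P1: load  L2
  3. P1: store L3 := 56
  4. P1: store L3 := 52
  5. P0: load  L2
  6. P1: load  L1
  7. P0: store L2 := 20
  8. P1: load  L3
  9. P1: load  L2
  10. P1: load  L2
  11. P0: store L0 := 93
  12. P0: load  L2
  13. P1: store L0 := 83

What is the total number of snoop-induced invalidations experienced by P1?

invalidations = 1

step 1: P1: store L1 := 96  ⟶  IM  (L1)  txn=BusRdX  M[L1]=40
step 2: P1: load  L2  ⟶  IE  (L2)  txn=BusRd  M[L2]=10
step 3: P1: store L3 := 56  ⟶  IM  (L3)  txn=BusRdX  M[L3]=90
step 4: P1: store L3 := 52  ⟶  IM  (L3)  txn=∅  M[L3]=90
step 5: P0: load  L2  ⟶  SS  (L2)  txn=BusRd  M[L2]=10
step 6: P1: load  L1  ⟶  IM  (L1)  txn=∅  M[L1]=40
step 7: P0: store L2 := 20  ⟶  MI  (L2)  txn=BusUpgr  M[L2]=10
step 8: P1: load  L3  ⟶  IM  (L3)  txn=∅  M[L3]=90
step 9: P1: load  L2  ⟶  OS  (L2)  txn=BusRd  M[L2]=10
step 10: P1: load  L2  ⟶  OS  (L2)  txn=∅  M[L2]=10
step 11: P0: store L0 := 93  ⟶  MI  (L0)  txn=BusRdX  M[L0]=0
step 12: P0: load  L2  ⟶  OS  (L2)  txn=∅  M[L2]=10
step 13: P1: store L0 := 83  ⟶  IM  (L0)  txn=BusRdX+Flush  M[L0]=93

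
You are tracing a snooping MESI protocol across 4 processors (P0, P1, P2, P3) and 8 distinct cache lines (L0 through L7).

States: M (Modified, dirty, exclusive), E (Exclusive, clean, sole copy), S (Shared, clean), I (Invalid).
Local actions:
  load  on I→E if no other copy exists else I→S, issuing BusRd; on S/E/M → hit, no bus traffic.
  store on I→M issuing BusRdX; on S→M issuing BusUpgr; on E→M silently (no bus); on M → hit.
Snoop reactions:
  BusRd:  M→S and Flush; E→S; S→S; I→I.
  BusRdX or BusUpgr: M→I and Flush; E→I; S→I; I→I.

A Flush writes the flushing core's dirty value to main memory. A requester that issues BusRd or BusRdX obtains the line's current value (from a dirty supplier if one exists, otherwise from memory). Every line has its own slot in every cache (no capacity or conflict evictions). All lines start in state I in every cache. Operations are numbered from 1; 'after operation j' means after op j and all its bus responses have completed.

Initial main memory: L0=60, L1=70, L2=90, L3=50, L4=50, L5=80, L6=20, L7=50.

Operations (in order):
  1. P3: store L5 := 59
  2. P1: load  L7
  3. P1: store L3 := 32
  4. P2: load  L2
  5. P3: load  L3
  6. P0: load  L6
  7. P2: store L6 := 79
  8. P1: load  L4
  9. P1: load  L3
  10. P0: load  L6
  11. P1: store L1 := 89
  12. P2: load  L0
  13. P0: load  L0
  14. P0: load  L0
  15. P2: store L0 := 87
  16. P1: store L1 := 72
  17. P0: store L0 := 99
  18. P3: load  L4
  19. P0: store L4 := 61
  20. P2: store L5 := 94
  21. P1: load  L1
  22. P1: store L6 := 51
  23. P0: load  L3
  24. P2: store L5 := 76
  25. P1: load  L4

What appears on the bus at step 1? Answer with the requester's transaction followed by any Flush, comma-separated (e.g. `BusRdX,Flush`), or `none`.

1. P3: store L5 := 59  bus=[BusRdX]  L5: P0=I P1=I P2=I P3=M  mem[L5]=80
2. P1: load  L7  bus=[BusRd]  L7: P0=I P1=E P2=I P3=I  mem[L7]=50
3. P1: store L3 := 32  bus=[BusRdX]  L3: P0=I P1=M P2=I P3=I  mem[L3]=50
4. P2: load  L2  bus=[BusRd]  L2: P0=I P1=I P2=E P3=I  mem[L2]=90
5. P3: load  L3  bus=[BusRd,Flush]  L3: P0=I P1=S P2=I P3=S  mem[L3]=32
6. P0: load  L6  bus=[BusRd]  L6: P0=E P1=I P2=I P3=I  mem[L6]=20
7. P2: store L6 := 79  bus=[BusRdX]  L6: P0=I P1=I P2=M P3=I  mem[L6]=20
8. P1: load  L4  bus=[BusRd]  L4: P0=I P1=E P2=I P3=I  mem[L4]=50
9. P1: load  L3  bus=[-]  L3: P0=I P1=S P2=I P3=S  mem[L3]=32
10. P0: load  L6  bus=[BusRd,Flush]  L6: P0=S P1=I P2=S P3=I  mem[L6]=79
11. P1: store L1 := 89  bus=[BusRdX]  L1: P0=I P1=M P2=I P3=I  mem[L1]=70
12. P2: load  L0  bus=[BusRd]  L0: P0=I P1=I P2=E P3=I  mem[L0]=60
13. P0: load  L0  bus=[BusRd]  L0: P0=S P1=I P2=S P3=I  mem[L0]=60
14. P0: load  L0  bus=[-]  L0: P0=S P1=I P2=S P3=I  mem[L0]=60
15. P2: store L0 := 87  bus=[BusUpgr]  L0: P0=I P1=I P2=M P3=I  mem[L0]=60
16. P1: store L1 := 72  bus=[-]  L1: P0=I P1=M P2=I P3=I  mem[L1]=70
17. P0: store L0 := 99  bus=[BusRdX,Flush]  L0: P0=M P1=I P2=I P3=I  mem[L0]=87
18. P3: load  L4  bus=[BusRd]  L4: P0=I P1=S P2=I P3=S  mem[L4]=50
19. P0: store L4 := 61  bus=[BusRdX]  L4: P0=M P1=I P2=I P3=I  mem[L4]=50
20. P2: store L5 := 94  bus=[BusRdX,Flush]  L5: P0=I P1=I P2=M P3=I  mem[L5]=59
21. P1: load  L1  bus=[-]  L1: P0=I P1=M P2=I P3=I  mem[L1]=70
22. P1: store L6 := 51  bus=[BusRdX]  L6: P0=I P1=M P2=I P3=I  mem[L6]=79
23. P0: load  L3  bus=[BusRd]  L3: P0=S P1=S P2=I P3=S  mem[L3]=32
24. P2: store L5 := 76  bus=[-]  L5: P0=I P1=I P2=M P3=I  mem[L5]=59
25. P1: load  L4  bus=[BusRd,Flush]  L4: P0=S P1=S P2=I P3=I  mem[L4]=61

bus = BusRdX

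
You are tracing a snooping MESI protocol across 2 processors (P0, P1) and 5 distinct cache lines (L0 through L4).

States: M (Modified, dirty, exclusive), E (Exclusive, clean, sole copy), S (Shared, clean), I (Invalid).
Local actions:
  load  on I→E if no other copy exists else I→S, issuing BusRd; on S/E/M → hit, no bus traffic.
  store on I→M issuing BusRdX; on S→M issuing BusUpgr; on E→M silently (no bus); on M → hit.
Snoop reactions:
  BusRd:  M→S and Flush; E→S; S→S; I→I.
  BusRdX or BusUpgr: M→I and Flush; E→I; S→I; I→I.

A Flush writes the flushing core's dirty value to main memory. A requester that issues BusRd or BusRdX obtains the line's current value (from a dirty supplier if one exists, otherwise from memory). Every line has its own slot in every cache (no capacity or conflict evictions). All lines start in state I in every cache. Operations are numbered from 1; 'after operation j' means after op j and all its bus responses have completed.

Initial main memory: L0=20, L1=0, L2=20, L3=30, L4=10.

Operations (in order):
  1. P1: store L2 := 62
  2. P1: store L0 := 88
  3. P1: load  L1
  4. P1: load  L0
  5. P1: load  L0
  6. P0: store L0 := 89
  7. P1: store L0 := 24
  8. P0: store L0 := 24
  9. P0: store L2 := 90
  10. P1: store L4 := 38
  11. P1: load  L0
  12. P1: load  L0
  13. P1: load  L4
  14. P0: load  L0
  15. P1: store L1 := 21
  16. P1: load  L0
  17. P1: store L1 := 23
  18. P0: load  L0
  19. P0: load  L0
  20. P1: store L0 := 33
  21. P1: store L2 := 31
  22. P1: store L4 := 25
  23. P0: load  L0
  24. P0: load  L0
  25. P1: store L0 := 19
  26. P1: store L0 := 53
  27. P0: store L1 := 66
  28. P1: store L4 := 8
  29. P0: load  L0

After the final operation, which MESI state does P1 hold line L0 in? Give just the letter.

1. P1: store L2 := 62  bus=[BusRdX]  L2: P0=I P1=M  mem[L2]=20
2. P1: store L0 := 88  bus=[BusRdX]  L0: P0=I P1=M  mem[L0]=20
3. P1: load  L1  bus=[BusRd]  L1: P0=I P1=E  mem[L1]=0
4. P1: load  L0  bus=[-]  L0: P0=I P1=M  mem[L0]=20
5. P1: load  L0  bus=[-]  L0: P0=I P1=M  mem[L0]=20
6. P0: store L0 := 89  bus=[BusRdX,Flush]  L0: P0=M P1=I  mem[L0]=88
7. P1: store L0 := 24  bus=[BusRdX,Flush]  L0: P0=I P1=M  mem[L0]=89
8. P0: store L0 := 24  bus=[BusRdX,Flush]  L0: P0=M P1=I  mem[L0]=24
9. P0: store L2 := 90  bus=[BusRdX,Flush]  L2: P0=M P1=I  mem[L2]=62
10. P1: store L4 := 38  bus=[BusRdX]  L4: P0=I P1=M  mem[L4]=10
11. P1: load  L0  bus=[BusRd,Flush]  L0: P0=S P1=S  mem[L0]=24
12. P1: load  L0  bus=[-]  L0: P0=S P1=S  mem[L0]=24
13. P1: load  L4  bus=[-]  L4: P0=I P1=M  mem[L4]=10
14. P0: load  L0  bus=[-]  L0: P0=S P1=S  mem[L0]=24
15. P1: store L1 := 21  bus=[-]  L1: P0=I P1=M  mem[L1]=0
16. P1: load  L0  bus=[-]  L0: P0=S P1=S  mem[L0]=24
17. P1: store L1 := 23  bus=[-]  L1: P0=I P1=M  mem[L1]=0
18. P0: load  L0  bus=[-]  L0: P0=S P1=S  mem[L0]=24
19. P0: load  L0  bus=[-]  L0: P0=S P1=S  mem[L0]=24
20. P1: store L0 := 33  bus=[BusUpgr]  L0: P0=I P1=M  mem[L0]=24
21. P1: store L2 := 31  bus=[BusRdX,Flush]  L2: P0=I P1=M  mem[L2]=90
22. P1: store L4 := 25  bus=[-]  L4: P0=I P1=M  mem[L4]=10
23. P0: load  L0  bus=[BusRd,Flush]  L0: P0=S P1=S  mem[L0]=33
24. P0: load  L0  bus=[-]  L0: P0=S P1=S  mem[L0]=33
25. P1: store L0 := 19  bus=[BusUpgr]  L0: P0=I P1=M  mem[L0]=33
26. P1: store L0 := 53  bus=[-]  L0: P0=I P1=M  mem[L0]=33
27. P0: store L1 := 66  bus=[BusRdX,Flush]  L1: P0=M P1=I  mem[L1]=23
28. P1: store L4 := 8  bus=[-]  L4: P0=I P1=M  mem[L4]=10
29. P0: load  L0  bus=[BusRd,Flush]  L0: P0=S P1=S  mem[L0]=53

state = S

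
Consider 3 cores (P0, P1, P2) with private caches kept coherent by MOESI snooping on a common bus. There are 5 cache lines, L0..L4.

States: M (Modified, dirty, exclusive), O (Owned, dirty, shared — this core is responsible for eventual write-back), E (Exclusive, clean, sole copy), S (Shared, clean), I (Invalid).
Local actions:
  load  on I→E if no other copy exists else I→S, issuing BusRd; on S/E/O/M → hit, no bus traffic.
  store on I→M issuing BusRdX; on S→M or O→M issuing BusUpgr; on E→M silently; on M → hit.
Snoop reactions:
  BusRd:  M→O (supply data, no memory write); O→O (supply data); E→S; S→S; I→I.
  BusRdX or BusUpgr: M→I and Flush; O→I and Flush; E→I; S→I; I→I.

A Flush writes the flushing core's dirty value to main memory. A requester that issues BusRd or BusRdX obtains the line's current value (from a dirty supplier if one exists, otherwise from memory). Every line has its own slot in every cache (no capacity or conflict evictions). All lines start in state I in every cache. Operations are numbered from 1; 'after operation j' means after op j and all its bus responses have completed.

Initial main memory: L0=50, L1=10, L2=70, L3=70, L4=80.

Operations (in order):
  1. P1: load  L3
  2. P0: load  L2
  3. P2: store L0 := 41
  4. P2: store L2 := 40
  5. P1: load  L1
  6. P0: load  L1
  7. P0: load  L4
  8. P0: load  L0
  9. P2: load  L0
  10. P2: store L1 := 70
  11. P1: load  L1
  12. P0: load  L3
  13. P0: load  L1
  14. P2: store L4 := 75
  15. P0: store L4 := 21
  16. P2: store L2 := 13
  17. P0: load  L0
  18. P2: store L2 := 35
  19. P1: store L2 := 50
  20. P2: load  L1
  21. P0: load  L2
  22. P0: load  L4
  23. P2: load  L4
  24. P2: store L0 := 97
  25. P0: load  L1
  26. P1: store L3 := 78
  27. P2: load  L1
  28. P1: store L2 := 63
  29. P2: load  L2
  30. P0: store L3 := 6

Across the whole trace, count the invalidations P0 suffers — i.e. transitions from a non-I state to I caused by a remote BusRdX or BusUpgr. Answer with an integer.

invalidations = 6

step 1: P1: load  L3  ⟶  IEI  (L3)  txn=BusRd  M[L3]=70
step 2: P0: load  L2  ⟶  EII  (L2)  txn=BusRd  M[L2]=70
step 3: P2: store L0 := 41  ⟶  IIM  (L0)  txn=BusRdX  M[L0]=50
step 4: P2: store L2 := 40  ⟶  IIM  (L2)  txn=BusRdX  M[L2]=70
step 5: P1: load  L1  ⟶  IEI  (L1)  txn=BusRd  M[L1]=10
step 6: P0: load  L1  ⟶  SSI  (L1)  txn=BusRd  M[L1]=10
step 7: P0: load  L4  ⟶  EII  (L4)  txn=BusRd  M[L4]=80
step 8: P0: load  L0  ⟶  SIO  (L0)  txn=BusRd  M[L0]=50
step 9: P2: load  L0  ⟶  SIO  (L0)  txn=∅  M[L0]=50
step 10: P2: store L1 := 70  ⟶  IIM  (L1)  txn=BusRdX  M[L1]=10
step 11: P1: load  L1  ⟶  ISO  (L1)  txn=BusRd  M[L1]=10
step 12: P0: load  L3  ⟶  SSI  (L3)  txn=BusRd  M[L3]=70
step 13: P0: load  L1  ⟶  SSO  (L1)  txn=BusRd  M[L1]=10
step 14: P2: store L4 := 75  ⟶  IIM  (L4)  txn=BusRdX  M[L4]=80
step 15: P0: store L4 := 21  ⟶  MII  (L4)  txn=BusRdX+Flush  M[L4]=75
step 16: P2: store L2 := 13  ⟶  IIM  (L2)  txn=∅  M[L2]=70
step 17: P0: load  L0  ⟶  SIO  (L0)  txn=∅  M[L0]=50
step 18: P2: store L2 := 35  ⟶  IIM  (L2)  txn=∅  M[L2]=70
step 19: P1: store L2 := 50  ⟶  IMI  (L2)  txn=BusRdX+Flush  M[L2]=35
step 20: P2: load  L1  ⟶  SSO  (L1)  txn=∅  M[L1]=10
step 21: P0: load  L2  ⟶  SOI  (L2)  txn=BusRd  M[L2]=35
step 22: P0: load  L4  ⟶  MII  (L4)  txn=∅  M[L4]=75
step 23: P2: load  L4  ⟶  OIS  (L4)  txn=BusRd  M[L4]=75
step 24: P2: store L0 := 97  ⟶  IIM  (L0)  txn=BusUpgr  M[L0]=50
step 25: P0: load  L1  ⟶  SSO  (L1)  txn=∅  M[L1]=10
step 26: P1: store L3 := 78  ⟶  IMI  (L3)  txn=BusUpgr  M[L3]=70
step 27: P2: load  L1  ⟶  SSO  (L1)  txn=∅  M[L1]=10
step 28: P1: store L2 := 63  ⟶  IMI  (L2)  txn=BusUpgr  M[L2]=35
step 29: P2: load  L2  ⟶  IOS  (L2)  txn=BusRd  M[L2]=35
step 30: P0: store L3 := 6  ⟶  MII  (L3)  txn=BusRdX+Flush  M[L3]=78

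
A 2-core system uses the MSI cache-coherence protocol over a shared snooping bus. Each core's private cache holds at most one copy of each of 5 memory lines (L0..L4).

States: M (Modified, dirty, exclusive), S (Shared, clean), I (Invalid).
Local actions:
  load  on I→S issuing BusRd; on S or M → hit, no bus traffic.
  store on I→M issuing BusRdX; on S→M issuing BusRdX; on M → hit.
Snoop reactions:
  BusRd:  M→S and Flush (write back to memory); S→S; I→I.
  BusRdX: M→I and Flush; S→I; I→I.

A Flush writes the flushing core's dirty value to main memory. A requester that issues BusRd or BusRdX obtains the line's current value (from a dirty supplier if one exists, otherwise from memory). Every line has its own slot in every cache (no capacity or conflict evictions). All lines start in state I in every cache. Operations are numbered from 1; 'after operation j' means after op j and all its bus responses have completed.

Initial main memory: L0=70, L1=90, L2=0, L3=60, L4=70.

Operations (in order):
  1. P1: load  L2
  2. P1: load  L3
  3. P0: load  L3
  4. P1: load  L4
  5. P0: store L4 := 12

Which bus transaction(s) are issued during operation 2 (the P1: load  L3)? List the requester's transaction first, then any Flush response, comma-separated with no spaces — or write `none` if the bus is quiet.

bus = BusRd

1. P1: load  L2  bus=[BusRd]  L2: P0=I P1=S  mem[L2]=0
2. P1: load  L3  bus=[BusRd]  L3: P0=I P1=S  mem[L3]=60
3. P0: load  L3  bus=[BusRd]  L3: P0=S P1=S  mem[L3]=60
4. P1: load  L4  bus=[BusRd]  L4: P0=I P1=S  mem[L4]=70
5. P0: store L4 := 12  bus=[BusRdX]  L4: P0=M P1=I  mem[L4]=70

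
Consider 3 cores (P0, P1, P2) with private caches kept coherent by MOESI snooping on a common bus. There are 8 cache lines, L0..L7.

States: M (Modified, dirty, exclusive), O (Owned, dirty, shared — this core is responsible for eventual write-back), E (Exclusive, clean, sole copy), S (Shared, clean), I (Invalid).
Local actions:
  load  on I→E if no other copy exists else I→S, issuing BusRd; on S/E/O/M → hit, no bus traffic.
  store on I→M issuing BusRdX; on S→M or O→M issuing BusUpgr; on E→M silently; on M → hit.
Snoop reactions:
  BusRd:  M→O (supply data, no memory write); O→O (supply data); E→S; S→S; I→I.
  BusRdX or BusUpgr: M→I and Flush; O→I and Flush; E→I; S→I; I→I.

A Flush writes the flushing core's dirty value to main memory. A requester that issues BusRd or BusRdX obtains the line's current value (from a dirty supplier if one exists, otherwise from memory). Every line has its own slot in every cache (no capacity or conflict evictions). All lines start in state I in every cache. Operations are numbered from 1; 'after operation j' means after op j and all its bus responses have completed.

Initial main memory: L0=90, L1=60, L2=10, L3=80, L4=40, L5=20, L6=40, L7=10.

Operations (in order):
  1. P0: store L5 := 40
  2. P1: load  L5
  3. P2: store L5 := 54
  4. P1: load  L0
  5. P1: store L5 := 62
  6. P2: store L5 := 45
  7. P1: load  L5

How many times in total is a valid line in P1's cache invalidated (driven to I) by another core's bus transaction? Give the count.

step 1: P0: store L5 := 40  ⟶  MII  (L5)  txn=BusRdX  M[L5]=20
step 2: P1: load  L5  ⟶  OSI  (L5)  txn=BusRd  M[L5]=20
step 3: P2: store L5 := 54  ⟶  IIM  (L5)  txn=BusRdX+Flush  M[L5]=40
step 4: P1: load  L0  ⟶  IEI  (L0)  txn=BusRd  M[L0]=90
step 5: P1: store L5 := 62  ⟶  IMI  (L5)  txn=BusRdX+Flush  M[L5]=54
step 6: P2: store L5 := 45  ⟶  IIM  (L5)  txn=BusRdX+Flush  M[L5]=62
step 7: P1: load  L5  ⟶  ISO  (L5)  txn=BusRd  M[L5]=62

invalidations = 2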